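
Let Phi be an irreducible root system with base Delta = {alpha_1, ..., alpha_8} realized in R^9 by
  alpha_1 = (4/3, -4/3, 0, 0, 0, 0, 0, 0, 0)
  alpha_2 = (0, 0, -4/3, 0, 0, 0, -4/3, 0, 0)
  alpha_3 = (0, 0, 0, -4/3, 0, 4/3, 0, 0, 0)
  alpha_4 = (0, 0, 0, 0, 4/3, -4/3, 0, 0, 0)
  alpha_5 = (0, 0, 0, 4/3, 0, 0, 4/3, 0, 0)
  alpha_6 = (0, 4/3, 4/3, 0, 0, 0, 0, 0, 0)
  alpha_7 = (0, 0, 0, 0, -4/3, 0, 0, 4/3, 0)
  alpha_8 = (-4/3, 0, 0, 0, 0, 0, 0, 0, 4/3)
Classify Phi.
type A_8

Compute the Cartan integers a_ij = 2(alpha_i, alpha_j)/(alpha_j, alpha_j); the resulting 8x8 Cartan matrix is
[[2, 0, 0, 0, 0, -1, 0, -1], [0, 2, 0, 0, -1, -1, 0, 0], [0, 0, 2, -1, -1, 0, 0, 0], [0, 0, -1, 2, 0, 0, -1, 0], [0, -1, -1, 0, 2, 0, 0, 0], [-1, -1, 0, 0, 0, 2, 0, 0], [0, 0, 0, -1, 0, 0, 2, 0], [-1, 0, 0, 0, 0, 0, 0, 2]].
All simple roots have the same length, so the diagram is simply laced. The associated Dynkin diagram is a chain of 8 nodes with single edges (A_8), so the type is A_8 (the algebra sl(9)).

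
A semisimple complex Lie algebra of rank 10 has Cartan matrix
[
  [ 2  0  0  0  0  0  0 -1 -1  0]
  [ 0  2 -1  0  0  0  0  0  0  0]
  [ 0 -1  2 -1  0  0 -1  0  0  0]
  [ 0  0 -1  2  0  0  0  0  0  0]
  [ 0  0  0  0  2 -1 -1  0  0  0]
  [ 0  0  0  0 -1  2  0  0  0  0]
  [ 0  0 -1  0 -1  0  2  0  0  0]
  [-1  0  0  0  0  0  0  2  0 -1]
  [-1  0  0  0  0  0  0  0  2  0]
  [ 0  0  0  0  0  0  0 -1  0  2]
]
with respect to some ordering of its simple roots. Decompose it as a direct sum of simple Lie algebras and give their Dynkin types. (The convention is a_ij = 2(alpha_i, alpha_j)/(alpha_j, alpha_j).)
A_4 (sl(5)) + D_6 (so(12))

The diagram associated to this matrix has two connected components: the simple roots {alpha_1, alpha_8, alpha_9, alpha_10} form a chain of 4 nodes with single edges (A_4), and {alpha_2, alpha_3, alpha_4, alpha_5, alpha_6, alpha_7} form a chain of 4 nodes with a fork of two nodes at one end (D_6). A semisimple Lie algebra decomposes uniquely as the direct sum of simple ideals, one per connected component of its Dynkin diagram, so g ≅ A_4 ⊕ D_6 (dimension 24 + 66 = 90).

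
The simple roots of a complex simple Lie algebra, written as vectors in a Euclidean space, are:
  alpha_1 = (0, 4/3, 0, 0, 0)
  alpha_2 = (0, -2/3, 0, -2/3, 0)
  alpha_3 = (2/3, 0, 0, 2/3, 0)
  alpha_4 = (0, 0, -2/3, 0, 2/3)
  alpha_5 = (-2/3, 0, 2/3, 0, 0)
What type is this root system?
C_5

Compute the Cartan integers a_ij = 2(alpha_i, alpha_j)/(alpha_j, alpha_j); the resulting 5x5 Cartan matrix is
[[2, -2, 0, 0, 0], [-1, 2, -1, 0, 0], [0, -1, 2, 0, -1], [0, 0, 0, 2, -1], [0, 0, -1, -1, 2]].
The roots have two lengths (squared-length ratio 2:1); the short ones are alpha_{2,3,4,5}. The associated Dynkin diagram is a chain of 5 nodes with a double edge at one end; the terminal node there is the unique long simple root (C_5), so the type is C_5 (the algebra sp(10)).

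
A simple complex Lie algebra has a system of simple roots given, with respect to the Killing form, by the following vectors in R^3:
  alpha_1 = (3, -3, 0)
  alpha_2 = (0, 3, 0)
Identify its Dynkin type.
Compute the Cartan integers a_ij = 2(alpha_i, alpha_j)/(alpha_j, alpha_j); the resulting 2x2 Cartan matrix is
[[2, -2], [-1, 2]].
The roots have two lengths (squared-length ratio 2:1); the short ones are alpha_{2}. The associated Dynkin diagram is a chain of 2 nodes with a double edge at one end; the terminal node there is the unique short simple root (B_2), so the type is B_2 (the algebra so(5)).

B2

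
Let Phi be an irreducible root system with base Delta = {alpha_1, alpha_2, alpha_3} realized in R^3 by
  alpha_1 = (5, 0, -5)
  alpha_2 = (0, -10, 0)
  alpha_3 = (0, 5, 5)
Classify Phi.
C_3 (sp(6))

Compute the Cartan integers a_ij = 2(alpha_i, alpha_j)/(alpha_j, alpha_j); the resulting 3x3 Cartan matrix is
[[2, 0, -1], [0, 2, -2], [-1, -1, 2]].
The roots have two lengths (squared-length ratio 2:1); the short ones are alpha_{1,3}. The associated Dynkin diagram is a chain of 3 nodes with a double edge at one end; the terminal node there is the unique long simple root (C_3), so the type is C_3 (the algebra sp(6)).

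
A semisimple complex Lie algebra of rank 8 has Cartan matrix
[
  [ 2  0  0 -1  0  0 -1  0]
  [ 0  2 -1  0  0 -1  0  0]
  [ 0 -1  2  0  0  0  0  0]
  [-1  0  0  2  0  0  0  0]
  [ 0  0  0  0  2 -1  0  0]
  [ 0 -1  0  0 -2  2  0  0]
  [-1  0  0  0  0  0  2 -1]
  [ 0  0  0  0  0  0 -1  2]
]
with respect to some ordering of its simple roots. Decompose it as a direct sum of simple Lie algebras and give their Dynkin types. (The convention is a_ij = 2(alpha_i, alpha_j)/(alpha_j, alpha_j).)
The diagram associated to this matrix has two connected components: the simple roots {alpha_1, alpha_4, alpha_7, alpha_8} form a chain of 4 nodes with single edges (A_4), and {alpha_2, alpha_3, alpha_5, alpha_6} form a chain of 4 nodes with a double edge at one end; the terminal node there is the unique short simple root (B_4). A semisimple Lie algebra decomposes uniquely as the direct sum of simple ideals, one per connected component of its Dynkin diagram, so g ≅ A_4 ⊕ B_4 (dimension 24 + 36 = 60).

type A_4 ⊕ type B_4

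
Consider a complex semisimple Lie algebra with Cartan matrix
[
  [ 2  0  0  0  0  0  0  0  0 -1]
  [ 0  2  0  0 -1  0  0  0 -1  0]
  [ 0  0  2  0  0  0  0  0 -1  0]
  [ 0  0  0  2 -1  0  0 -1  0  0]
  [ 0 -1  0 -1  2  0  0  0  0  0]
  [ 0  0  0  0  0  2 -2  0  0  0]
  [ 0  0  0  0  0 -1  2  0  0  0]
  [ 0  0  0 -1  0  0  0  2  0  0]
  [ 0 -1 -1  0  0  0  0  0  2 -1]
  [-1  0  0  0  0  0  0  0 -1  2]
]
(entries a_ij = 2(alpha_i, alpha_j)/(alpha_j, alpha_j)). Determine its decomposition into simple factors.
B_2 + E_8

The diagram associated to this matrix has two connected components: the simple roots {alpha_6, alpha_7} form a chain of 2 nodes with a double edge at one end; the terminal node there is the unique short simple root (B_2), and {alpha_1, alpha_2, alpha_3, alpha_4, alpha_5, alpha_8, alpha_9, alpha_10} form a chain of 7 nodes with one extra node attached to the third node from one end (E_8). A semisimple Lie algebra decomposes uniquely as the direct sum of simple ideals, one per connected component of its Dynkin diagram, so g ≅ B_2 ⊕ E_8 (dimension 10 + 248 = 258).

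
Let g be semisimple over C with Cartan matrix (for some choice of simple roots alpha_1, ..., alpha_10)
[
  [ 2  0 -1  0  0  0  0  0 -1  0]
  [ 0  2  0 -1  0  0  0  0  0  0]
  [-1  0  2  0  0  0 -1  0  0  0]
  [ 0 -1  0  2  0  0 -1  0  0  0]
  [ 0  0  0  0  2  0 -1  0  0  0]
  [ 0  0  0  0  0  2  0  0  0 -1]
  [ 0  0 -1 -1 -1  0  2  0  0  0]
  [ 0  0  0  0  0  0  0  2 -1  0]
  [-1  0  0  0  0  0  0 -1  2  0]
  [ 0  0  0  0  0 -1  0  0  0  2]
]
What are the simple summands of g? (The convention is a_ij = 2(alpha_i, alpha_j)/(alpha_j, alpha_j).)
The diagram associated to this matrix has two connected components: the simple roots {alpha_6, alpha_10} form a chain of 2 nodes with single edges (A_2), and {alpha_1, alpha_2, alpha_3, alpha_4, alpha_5, alpha_7, alpha_8, alpha_9} form a chain of 7 nodes with one extra node attached to the third node from one end (E_8). A semisimple Lie algebra decomposes uniquely as the direct sum of simple ideals, one per connected component of its Dynkin diagram, so g ≅ A_2 ⊕ E_8 (dimension 8 + 248 = 256).

A_2 + E_8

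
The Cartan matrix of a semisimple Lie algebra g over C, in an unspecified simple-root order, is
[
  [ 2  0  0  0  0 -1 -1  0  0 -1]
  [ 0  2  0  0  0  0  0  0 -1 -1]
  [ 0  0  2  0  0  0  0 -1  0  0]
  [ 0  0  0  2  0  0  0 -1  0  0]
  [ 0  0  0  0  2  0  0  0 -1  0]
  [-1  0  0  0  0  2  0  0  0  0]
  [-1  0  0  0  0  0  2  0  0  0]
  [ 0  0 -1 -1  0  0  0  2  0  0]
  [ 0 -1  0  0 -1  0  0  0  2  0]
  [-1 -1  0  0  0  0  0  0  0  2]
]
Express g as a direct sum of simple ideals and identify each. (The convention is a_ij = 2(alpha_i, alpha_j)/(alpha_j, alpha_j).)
The diagram associated to this matrix has two connected components: the simple roots {alpha_3, alpha_4, alpha_8} form a chain of 3 nodes with single edges (A_3), and {alpha_1, alpha_2, alpha_5, alpha_6, alpha_7, alpha_9, alpha_10} form a chain of 5 nodes with a fork of two nodes at one end (D_7). A semisimple Lie algebra decomposes uniquely as the direct sum of simple ideals, one per connected component of its Dynkin diagram, so g ≅ A_3 ⊕ D_7 (dimension 15 + 91 = 106).

type A_3 + type D_7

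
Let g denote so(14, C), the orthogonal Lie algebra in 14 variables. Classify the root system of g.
This is so(14) with 14 even, which has dimension 14(14-1)/2 = 91 and rank 14/2 = 7. In the classification of classical Lie algebras, the orthogonal algebra so(2n) in an even number of variables has type D_n; here n = 7, so the Dynkin diagram is a chain of 5 nodes with a fork of two nodes at one end (D_7). Hence the type is D_7.

D_7 (so(14))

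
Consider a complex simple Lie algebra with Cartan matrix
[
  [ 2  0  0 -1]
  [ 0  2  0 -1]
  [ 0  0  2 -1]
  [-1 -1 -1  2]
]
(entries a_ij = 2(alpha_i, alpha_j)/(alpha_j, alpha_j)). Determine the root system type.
type D_4

The matrix has rank 4 with 2's on the diagonal. Reading the off-diagonal entries as Dynkin edges (a single edge where a_ij = a_ji = -1; a double or triple edge where a_ij * a_ji = 2 or 3), the diagram is a chain of 2 nodes with a fork of two nodes at one end (D_4). One simple-root ordering that puts it in standard form is (alpha_3, alpha_4, alpha_2, alpha_1). So the algebra is type D_4, i.e. so(8).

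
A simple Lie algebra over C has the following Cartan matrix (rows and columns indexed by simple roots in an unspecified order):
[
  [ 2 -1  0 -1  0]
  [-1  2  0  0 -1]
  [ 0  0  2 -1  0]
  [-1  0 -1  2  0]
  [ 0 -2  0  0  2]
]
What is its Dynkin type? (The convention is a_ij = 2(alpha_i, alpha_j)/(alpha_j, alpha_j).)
The matrix has rank 5 with 2's on the diagonal. Reading the off-diagonal entries as Dynkin edges (a single edge where a_ij = a_ji = -1; a double or triple edge where a_ij * a_ji = 2 or 3), the diagram is a chain of 5 nodes with a double edge at one end; the terminal node there is the unique long simple root (C_5). One simple-root ordering that puts it in standard form is (alpha_3, alpha_4, alpha_1, alpha_2, alpha_5). So the algebra is type C_5, i.e. sp(10).

type C_5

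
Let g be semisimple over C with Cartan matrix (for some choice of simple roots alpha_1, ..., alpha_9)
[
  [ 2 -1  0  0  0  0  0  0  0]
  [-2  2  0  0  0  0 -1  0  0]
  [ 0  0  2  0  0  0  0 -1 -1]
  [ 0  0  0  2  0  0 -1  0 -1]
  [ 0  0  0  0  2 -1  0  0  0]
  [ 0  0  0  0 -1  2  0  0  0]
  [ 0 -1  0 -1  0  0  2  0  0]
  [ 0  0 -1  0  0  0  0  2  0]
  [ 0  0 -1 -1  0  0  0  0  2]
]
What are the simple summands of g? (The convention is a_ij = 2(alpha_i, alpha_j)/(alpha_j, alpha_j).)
type A_2 + type B_7

The diagram associated to this matrix has two connected components: the simple roots {alpha_5, alpha_6} form a chain of 2 nodes with single edges (A_2), and {alpha_1, alpha_2, alpha_3, alpha_4, alpha_7, alpha_8, alpha_9} form a chain of 7 nodes with a double edge at one end; the terminal node there is the unique short simple root (B_7). A semisimple Lie algebra decomposes uniquely as the direct sum of simple ideals, one per connected component of its Dynkin diagram, so g ≅ A_2 ⊕ B_7 (dimension 8 + 105 = 113).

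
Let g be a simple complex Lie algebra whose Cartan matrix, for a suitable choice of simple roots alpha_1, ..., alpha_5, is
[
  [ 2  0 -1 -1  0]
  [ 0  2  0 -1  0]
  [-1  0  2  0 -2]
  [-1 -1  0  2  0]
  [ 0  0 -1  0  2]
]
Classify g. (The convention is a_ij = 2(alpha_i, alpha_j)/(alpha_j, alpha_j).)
The matrix has rank 5 with 2's on the diagonal. Reading the off-diagonal entries as Dynkin edges (a single edge where a_ij = a_ji = -1; a double or triple edge where a_ij * a_ji = 2 or 3), the diagram is a chain of 5 nodes with a double edge at one end; the terminal node there is the unique short simple root (B_5). One simple-root ordering that puts it in standard form is (alpha_2, alpha_4, alpha_1, alpha_3, alpha_5). So the algebra is type B_5, i.e. so(11).

B_5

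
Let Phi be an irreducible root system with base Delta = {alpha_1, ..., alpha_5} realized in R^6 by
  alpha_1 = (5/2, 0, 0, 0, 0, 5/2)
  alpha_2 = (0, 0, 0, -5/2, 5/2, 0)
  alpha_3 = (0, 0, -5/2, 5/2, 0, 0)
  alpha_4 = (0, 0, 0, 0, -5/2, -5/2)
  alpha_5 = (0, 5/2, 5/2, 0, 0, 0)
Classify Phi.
A5

Compute the Cartan integers a_ij = 2(alpha_i, alpha_j)/(alpha_j, alpha_j); the resulting 5x5 Cartan matrix is
[[2, 0, 0, -1, 0], [0, 2, -1, -1, 0], [0, -1, 2, 0, -1], [-1, -1, 0, 2, 0], [0, 0, -1, 0, 2]].
All simple roots have the same length, so the diagram is simply laced. The associated Dynkin diagram is a chain of 5 nodes with single edges (A_5), so the type is A_5 (the algebra sl(6)).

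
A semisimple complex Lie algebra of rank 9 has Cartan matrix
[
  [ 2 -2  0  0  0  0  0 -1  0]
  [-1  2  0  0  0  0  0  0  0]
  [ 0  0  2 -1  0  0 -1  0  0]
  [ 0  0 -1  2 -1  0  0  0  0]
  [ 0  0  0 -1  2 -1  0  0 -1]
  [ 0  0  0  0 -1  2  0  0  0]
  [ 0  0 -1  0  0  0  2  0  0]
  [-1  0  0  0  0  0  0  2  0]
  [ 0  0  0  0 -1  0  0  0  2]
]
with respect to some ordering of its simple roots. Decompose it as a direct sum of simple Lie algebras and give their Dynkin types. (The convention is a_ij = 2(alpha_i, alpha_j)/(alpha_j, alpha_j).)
The diagram associated to this matrix has two connected components: the simple roots {alpha_1, alpha_2, alpha_8} form a chain of 3 nodes with a double edge at one end; the terminal node there is the unique short simple root (B_3), and {alpha_3, alpha_4, alpha_5, alpha_6, alpha_7, alpha_9} form a chain of 4 nodes with a fork of two nodes at one end (D_6). A semisimple Lie algebra decomposes uniquely as the direct sum of simple ideals, one per connected component of its Dynkin diagram, so g ≅ B_3 ⊕ D_6 (dimension 21 + 66 = 87).

type B_3 ⊕ type D_6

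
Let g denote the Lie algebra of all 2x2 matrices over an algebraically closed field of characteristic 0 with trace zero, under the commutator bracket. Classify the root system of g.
This is sl(2), which has dimension 2^2 - 1 = 3 and rank 2 - 1 = 1 (a Cartan subalgebra is the diagonal traceless matrices). In the classification of classical Lie algebras, the special linear algebra sl(n+1) has type A_n; here n = 1, so the Dynkin diagram is a chain of 1 nodes with single edges (A_1). Hence the type is A_1.

A_1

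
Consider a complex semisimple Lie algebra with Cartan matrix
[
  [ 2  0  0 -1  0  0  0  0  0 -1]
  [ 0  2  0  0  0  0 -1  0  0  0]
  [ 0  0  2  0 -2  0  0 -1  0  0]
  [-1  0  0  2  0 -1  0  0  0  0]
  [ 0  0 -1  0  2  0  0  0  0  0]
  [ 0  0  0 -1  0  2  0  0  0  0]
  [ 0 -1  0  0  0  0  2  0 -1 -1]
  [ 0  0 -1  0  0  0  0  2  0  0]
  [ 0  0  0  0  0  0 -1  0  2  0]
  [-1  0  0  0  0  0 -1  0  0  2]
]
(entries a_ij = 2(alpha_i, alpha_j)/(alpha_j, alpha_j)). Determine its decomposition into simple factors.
B3 + D7

The diagram associated to this matrix has two connected components: the simple roots {alpha_3, alpha_5, alpha_8} form a chain of 3 nodes with a double edge at one end; the terminal node there is the unique short simple root (B_3), and {alpha_1, alpha_2, alpha_4, alpha_6, alpha_7, alpha_9, alpha_10} form a chain of 5 nodes with a fork of two nodes at one end (D_7). A semisimple Lie algebra decomposes uniquely as the direct sum of simple ideals, one per connected component of its Dynkin diagram, so g ≅ B_3 ⊕ D_7 (dimension 21 + 91 = 112).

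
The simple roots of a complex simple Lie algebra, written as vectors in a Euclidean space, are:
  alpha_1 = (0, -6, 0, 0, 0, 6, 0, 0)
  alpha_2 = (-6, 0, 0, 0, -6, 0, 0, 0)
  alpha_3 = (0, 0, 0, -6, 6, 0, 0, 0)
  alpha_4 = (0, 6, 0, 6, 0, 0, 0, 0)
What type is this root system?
Compute the Cartan integers a_ij = 2(alpha_i, alpha_j)/(alpha_j, alpha_j); the resulting 4x4 Cartan matrix is
[[2, 0, 0, -1], [0, 2, -1, 0], [0, -1, 2, -1], [-1, 0, -1, 2]].
All simple roots have the same length, so the diagram is simply laced. The associated Dynkin diagram is a chain of 4 nodes with single edges (A_4), so the type is A_4 (the algebra sl(5)).

A_4 (sl(5))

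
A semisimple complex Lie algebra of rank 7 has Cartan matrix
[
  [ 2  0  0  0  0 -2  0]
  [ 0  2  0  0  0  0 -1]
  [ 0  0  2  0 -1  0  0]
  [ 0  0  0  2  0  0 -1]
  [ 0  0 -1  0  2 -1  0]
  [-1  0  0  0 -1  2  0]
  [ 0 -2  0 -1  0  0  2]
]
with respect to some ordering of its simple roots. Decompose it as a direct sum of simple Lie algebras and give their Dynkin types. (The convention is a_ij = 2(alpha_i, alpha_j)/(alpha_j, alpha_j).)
The diagram associated to this matrix has two connected components: the simple roots {alpha_2, alpha_4, alpha_7} form a chain of 3 nodes with a double edge at one end; the terminal node there is the unique short simple root (B_3), and {alpha_1, alpha_3, alpha_5, alpha_6} form a chain of 4 nodes with a double edge at one end; the terminal node there is the unique long simple root (C_4). A semisimple Lie algebra decomposes uniquely as the direct sum of simple ideals, one per connected component of its Dynkin diagram, so g ≅ B_3 ⊕ C_4 (dimension 21 + 36 = 57).

type B_3 + type C_4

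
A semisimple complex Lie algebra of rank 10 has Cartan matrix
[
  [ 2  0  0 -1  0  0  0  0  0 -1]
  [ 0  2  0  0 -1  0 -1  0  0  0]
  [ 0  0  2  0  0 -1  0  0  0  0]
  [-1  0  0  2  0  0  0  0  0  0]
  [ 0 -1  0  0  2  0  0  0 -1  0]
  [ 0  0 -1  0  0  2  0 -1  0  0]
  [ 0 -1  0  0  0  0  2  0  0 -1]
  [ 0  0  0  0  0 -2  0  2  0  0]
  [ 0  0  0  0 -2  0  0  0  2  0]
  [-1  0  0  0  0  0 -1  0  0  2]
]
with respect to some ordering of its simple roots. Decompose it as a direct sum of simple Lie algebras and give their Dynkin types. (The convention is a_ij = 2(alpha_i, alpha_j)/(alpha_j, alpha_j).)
C_3 + C_7

The diagram associated to this matrix has two connected components: the simple roots {alpha_3, alpha_6, alpha_8} form a chain of 3 nodes with a double edge at one end; the terminal node there is the unique long simple root (C_3), and {alpha_1, alpha_2, alpha_4, alpha_5, alpha_7, alpha_9, alpha_10} form a chain of 7 nodes with a double edge at one end; the terminal node there is the unique long simple root (C_7). A semisimple Lie algebra decomposes uniquely as the direct sum of simple ideals, one per connected component of its Dynkin diagram, so g ≅ C_3 ⊕ C_7 (dimension 21 + 105 = 126).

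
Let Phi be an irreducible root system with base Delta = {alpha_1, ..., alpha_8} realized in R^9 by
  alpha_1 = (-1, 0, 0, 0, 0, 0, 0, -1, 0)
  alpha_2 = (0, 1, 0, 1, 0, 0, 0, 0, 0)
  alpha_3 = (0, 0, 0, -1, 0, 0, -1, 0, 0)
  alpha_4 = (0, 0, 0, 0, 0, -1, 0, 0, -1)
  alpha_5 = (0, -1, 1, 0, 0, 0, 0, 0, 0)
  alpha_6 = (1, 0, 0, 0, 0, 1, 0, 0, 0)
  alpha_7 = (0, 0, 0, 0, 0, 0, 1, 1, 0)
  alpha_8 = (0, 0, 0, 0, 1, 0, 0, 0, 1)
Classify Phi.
A8

Compute the Cartan integers a_ij = 2(alpha_i, alpha_j)/(alpha_j, alpha_j); the resulting 8x8 Cartan matrix is
[[2, 0, 0, 0, 0, -1, -1, 0], [0, 2, -1, 0, -1, 0, 0, 0], [0, -1, 2, 0, 0, 0, -1, 0], [0, 0, 0, 2, 0, -1, 0, -1], [0, -1, 0, 0, 2, 0, 0, 0], [-1, 0, 0, -1, 0, 2, 0, 0], [-1, 0, -1, 0, 0, 0, 2, 0], [0, 0, 0, -1, 0, 0, 0, 2]].
All simple roots have the same length, so the diagram is simply laced. The associated Dynkin diagram is a chain of 8 nodes with single edges (A_8), so the type is A_8 (the algebra sl(9)).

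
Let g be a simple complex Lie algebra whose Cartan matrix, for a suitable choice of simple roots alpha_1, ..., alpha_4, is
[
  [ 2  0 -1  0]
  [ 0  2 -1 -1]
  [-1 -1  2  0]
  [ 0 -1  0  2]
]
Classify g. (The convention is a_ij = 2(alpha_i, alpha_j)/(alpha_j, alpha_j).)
A_4

The matrix has rank 4 with 2's on the diagonal. Reading the off-diagonal entries as Dynkin edges (a single edge where a_ij = a_ji = -1; a double or triple edge where a_ij * a_ji = 2 or 3), the diagram is a chain of 4 nodes with single edges (A_4). One simple-root ordering that puts it in standard form is (alpha_4, alpha_2, alpha_3, alpha_1). So the algebra is type A_4, i.e. sl(5).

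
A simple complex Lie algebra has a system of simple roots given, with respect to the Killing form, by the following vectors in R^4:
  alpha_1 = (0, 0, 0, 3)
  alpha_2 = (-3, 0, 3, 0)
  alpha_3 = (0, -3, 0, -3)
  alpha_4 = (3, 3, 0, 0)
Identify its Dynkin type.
Compute the Cartan integers a_ij = 2(alpha_i, alpha_j)/(alpha_j, alpha_j); the resulting 4x4 Cartan matrix is
[[2, 0, -1, 0], [0, 2, 0, -1], [-2, 0, 2, -1], [0, -1, -1, 2]].
The roots have two lengths (squared-length ratio 2:1); the short ones are alpha_{1}. The associated Dynkin diagram is a chain of 4 nodes with a double edge at one end; the terminal node there is the unique short simple root (B_4), so the type is B_4 (the algebra so(9)).

B_4 (so(9))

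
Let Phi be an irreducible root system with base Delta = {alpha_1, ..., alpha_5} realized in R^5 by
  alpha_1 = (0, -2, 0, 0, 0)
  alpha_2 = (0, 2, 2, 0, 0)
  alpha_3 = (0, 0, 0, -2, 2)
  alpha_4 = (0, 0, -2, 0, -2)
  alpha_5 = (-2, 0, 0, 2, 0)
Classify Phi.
Compute the Cartan integers a_ij = 2(alpha_i, alpha_j)/(alpha_j, alpha_j); the resulting 5x5 Cartan matrix is
[[2, -1, 0, 0, 0], [-2, 2, 0, -1, 0], [0, 0, 2, -1, -1], [0, -1, -1, 2, 0], [0, 0, -1, 0, 2]].
The roots have two lengths (squared-length ratio 2:1); the short ones are alpha_{1}. The associated Dynkin diagram is a chain of 5 nodes with a double edge at one end; the terminal node there is the unique short simple root (B_5), so the type is B_5 (the algebra so(11)).

B5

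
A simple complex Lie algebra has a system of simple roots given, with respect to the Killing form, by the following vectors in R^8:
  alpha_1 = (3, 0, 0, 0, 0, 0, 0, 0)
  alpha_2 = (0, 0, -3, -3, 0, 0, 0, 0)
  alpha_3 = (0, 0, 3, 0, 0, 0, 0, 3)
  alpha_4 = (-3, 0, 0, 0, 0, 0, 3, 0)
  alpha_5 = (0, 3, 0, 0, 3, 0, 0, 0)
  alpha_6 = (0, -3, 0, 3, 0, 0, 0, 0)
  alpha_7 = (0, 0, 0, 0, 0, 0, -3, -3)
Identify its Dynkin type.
Compute the Cartan integers a_ij = 2(alpha_i, alpha_j)/(alpha_j, alpha_j); the resulting 7x7 Cartan matrix is
[[2, 0, 0, -1, 0, 0, 0], [0, 2, -1, 0, 0, -1, 0], [0, -1, 2, 0, 0, 0, -1], [-2, 0, 0, 2, 0, 0, -1], [0, 0, 0, 0, 2, -1, 0], [0, -1, 0, 0, -1, 2, 0], [0, 0, -1, -1, 0, 0, 2]].
The roots have two lengths (squared-length ratio 2:1); the short ones are alpha_{1}. The associated Dynkin diagram is a chain of 7 nodes with a double edge at one end; the terminal node there is the unique short simple root (B_7), so the type is B_7 (the algebra so(15)).

B_7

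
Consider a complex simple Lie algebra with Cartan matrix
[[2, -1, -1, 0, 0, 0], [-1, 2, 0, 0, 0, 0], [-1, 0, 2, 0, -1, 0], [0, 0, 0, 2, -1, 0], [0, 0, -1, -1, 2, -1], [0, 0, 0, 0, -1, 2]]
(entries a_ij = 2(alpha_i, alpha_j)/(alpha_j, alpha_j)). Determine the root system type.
The matrix has rank 6 with 2's on the diagonal. Reading the off-diagonal entries as Dynkin edges (a single edge where a_ij = a_ji = -1; a double or triple edge where a_ij * a_ji = 2 or 3), the diagram is a chain of 4 nodes with a fork of two nodes at one end (D_6). One simple-root ordering that puts it in standard form is (alpha_2, alpha_1, alpha_3, alpha_5, alpha_4, alpha_6). So the algebra is type D_6, i.e. so(12).

D6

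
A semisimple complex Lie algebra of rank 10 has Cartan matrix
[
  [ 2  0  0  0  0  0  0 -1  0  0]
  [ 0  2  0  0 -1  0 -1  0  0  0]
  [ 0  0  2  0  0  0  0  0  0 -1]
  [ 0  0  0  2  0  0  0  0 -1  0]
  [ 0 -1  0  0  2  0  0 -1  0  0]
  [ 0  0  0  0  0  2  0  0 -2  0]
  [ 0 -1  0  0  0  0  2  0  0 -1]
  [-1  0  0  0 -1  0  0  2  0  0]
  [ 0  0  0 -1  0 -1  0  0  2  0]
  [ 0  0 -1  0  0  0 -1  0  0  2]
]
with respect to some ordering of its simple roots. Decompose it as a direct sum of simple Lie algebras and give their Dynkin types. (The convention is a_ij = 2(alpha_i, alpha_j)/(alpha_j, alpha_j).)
The diagram associated to this matrix has two connected components: the simple roots {alpha_1, alpha_2, alpha_3, alpha_5, alpha_7, alpha_8, alpha_10} form a chain of 7 nodes with single edges (A_7), and {alpha_4, alpha_6, alpha_9} form a chain of 3 nodes with a double edge at one end; the terminal node there is the unique long simple root (C_3). A semisimple Lie algebra decomposes uniquely as the direct sum of simple ideals, one per connected component of its Dynkin diagram, so g ≅ A_7 ⊕ C_3 (dimension 63 + 21 = 84).

A7 + C3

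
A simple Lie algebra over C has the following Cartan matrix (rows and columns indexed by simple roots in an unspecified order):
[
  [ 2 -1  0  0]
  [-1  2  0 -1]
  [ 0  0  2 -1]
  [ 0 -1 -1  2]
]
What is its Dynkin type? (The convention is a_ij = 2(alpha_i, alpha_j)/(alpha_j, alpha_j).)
A4

The matrix has rank 4 with 2's on the diagonal. Reading the off-diagonal entries as Dynkin edges (a single edge where a_ij = a_ji = -1; a double or triple edge where a_ij * a_ji = 2 or 3), the diagram is a chain of 4 nodes with single edges (A_4). One simple-root ordering that puts it in standard form is (alpha_3, alpha_4, alpha_2, alpha_1). So the algebra is type A_4, i.e. sl(5).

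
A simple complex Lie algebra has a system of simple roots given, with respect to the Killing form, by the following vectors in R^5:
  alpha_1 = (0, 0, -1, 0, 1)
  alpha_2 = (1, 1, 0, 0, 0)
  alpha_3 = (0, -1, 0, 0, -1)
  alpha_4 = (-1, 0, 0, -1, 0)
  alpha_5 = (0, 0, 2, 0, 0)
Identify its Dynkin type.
Compute the Cartan integers a_ij = 2(alpha_i, alpha_j)/(alpha_j, alpha_j); the resulting 5x5 Cartan matrix is
[[2, 0, -1, 0, -1], [0, 2, -1, -1, 0], [-1, -1, 2, 0, 0], [0, -1, 0, 2, 0], [-2, 0, 0, 0, 2]].
The roots have two lengths (squared-length ratio 2:1); the short ones are alpha_{1,2,3,4}. The associated Dynkin diagram is a chain of 5 nodes with a double edge at one end; the terminal node there is the unique long simple root (C_5), so the type is C_5 (the algebra sp(10)).

C_5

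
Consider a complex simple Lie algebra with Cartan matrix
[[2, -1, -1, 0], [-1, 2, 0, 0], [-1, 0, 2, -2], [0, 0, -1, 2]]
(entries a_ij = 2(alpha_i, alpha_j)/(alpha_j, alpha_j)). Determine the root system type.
The matrix has rank 4 with 2's on the diagonal. Reading the off-diagonal entries as Dynkin edges (a single edge where a_ij = a_ji = -1; a double or triple edge where a_ij * a_ji = 2 or 3), the diagram is a chain of 4 nodes with a double edge at one end; the terminal node there is the unique short simple root (B_4). One simple-root ordering that puts it in standard form is (alpha_2, alpha_1, alpha_3, alpha_4). So the algebra is type B_4, i.e. so(9).

B4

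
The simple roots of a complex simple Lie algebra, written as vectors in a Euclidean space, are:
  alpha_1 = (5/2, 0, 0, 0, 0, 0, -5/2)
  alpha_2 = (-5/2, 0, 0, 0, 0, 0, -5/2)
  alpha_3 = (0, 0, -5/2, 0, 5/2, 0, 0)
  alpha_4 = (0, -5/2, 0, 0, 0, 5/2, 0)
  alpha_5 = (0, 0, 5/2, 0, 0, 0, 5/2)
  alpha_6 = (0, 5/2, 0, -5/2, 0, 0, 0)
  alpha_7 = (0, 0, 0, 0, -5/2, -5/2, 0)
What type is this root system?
Compute the Cartan integers a_ij = 2(alpha_i, alpha_j)/(alpha_j, alpha_j); the resulting 7x7 Cartan matrix is
[[2, 0, 0, 0, -1, 0, 0], [0, 2, 0, 0, -1, 0, 0], [0, 0, 2, 0, -1, 0, -1], [0, 0, 0, 2, 0, -1, -1], [-1, -1, -1, 0, 2, 0, 0], [0, 0, 0, -1, 0, 2, 0], [0, 0, -1, -1, 0, 0, 2]].
All simple roots have the same length, so the diagram is simply laced. The associated Dynkin diagram is a chain of 5 nodes with a fork of two nodes at one end (D_7), so the type is D_7 (the algebra so(14)).

D_7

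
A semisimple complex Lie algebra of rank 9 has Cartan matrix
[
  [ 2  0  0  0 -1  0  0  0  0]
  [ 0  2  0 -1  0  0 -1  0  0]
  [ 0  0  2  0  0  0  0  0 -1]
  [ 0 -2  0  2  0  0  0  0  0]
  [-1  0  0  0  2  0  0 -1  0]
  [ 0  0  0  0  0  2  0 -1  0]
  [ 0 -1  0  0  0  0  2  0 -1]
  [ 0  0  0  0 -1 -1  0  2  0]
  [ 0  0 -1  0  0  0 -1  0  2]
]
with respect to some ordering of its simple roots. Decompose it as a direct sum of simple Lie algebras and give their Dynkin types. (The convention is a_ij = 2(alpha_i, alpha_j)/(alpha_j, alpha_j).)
A4 ⊕ C5

The diagram associated to this matrix has two connected components: the simple roots {alpha_1, alpha_5, alpha_6, alpha_8} form a chain of 4 nodes with single edges (A_4), and {alpha_2, alpha_3, alpha_4, alpha_7, alpha_9} form a chain of 5 nodes with a double edge at one end; the terminal node there is the unique long simple root (C_5). A semisimple Lie algebra decomposes uniquely as the direct sum of simple ideals, one per connected component of its Dynkin diagram, so g ≅ A_4 ⊕ C_5 (dimension 24 + 55 = 79).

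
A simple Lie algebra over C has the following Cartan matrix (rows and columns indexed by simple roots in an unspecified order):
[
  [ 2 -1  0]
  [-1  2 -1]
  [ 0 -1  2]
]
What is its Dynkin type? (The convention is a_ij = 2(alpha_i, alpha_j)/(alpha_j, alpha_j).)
A_3 (sl(4))

The matrix has rank 3 with 2's on the diagonal. Reading the off-diagonal entries as Dynkin edges (a single edge where a_ij = a_ji = -1; a double or triple edge where a_ij * a_ji = 2 or 3), the diagram is a chain of 3 nodes with single edges (A_3). One simple-root ordering that puts it in standard form is (alpha_3, alpha_2, alpha_1). So the algebra is type A_3, i.e. sl(4).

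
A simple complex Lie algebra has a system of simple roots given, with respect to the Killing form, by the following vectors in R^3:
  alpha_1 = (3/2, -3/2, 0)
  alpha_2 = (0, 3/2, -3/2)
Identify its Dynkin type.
Compute the Cartan integers a_ij = 2(alpha_i, alpha_j)/(alpha_j, alpha_j); the resulting 2x2 Cartan matrix is
[[2, -1], [-1, 2]].
All simple roots have the same length, so the diagram is simply laced. The associated Dynkin diagram is a chain of 2 nodes with single edges (A_2), so the type is A_2 (the algebra sl(3)).

A2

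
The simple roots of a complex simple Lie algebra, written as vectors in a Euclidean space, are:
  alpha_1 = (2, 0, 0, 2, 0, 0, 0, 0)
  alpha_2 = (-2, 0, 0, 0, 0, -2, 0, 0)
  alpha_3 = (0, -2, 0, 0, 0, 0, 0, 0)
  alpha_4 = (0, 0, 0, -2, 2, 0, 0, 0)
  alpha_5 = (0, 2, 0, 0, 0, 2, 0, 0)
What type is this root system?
Compute the Cartan integers a_ij = 2(alpha_i, alpha_j)/(alpha_j, alpha_j); the resulting 5x5 Cartan matrix is
[[2, -1, 0, -1, 0], [-1, 2, 0, 0, -1], [0, 0, 2, 0, -1], [-1, 0, 0, 2, 0], [0, -1, -2, 0, 2]].
The roots have two lengths (squared-length ratio 2:1); the short ones are alpha_{3}. The associated Dynkin diagram is a chain of 5 nodes with a double edge at one end; the terminal node there is the unique short simple root (B_5), so the type is B_5 (the algebra so(11)).

B5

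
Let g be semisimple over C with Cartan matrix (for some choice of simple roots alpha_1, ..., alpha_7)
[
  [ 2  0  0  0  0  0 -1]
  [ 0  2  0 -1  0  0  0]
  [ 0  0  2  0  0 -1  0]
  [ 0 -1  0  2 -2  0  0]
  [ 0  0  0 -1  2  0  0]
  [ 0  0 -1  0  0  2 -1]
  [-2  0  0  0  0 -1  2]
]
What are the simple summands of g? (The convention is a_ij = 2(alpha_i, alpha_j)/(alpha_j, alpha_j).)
B_3 ⊕ B_4

The diagram associated to this matrix has two connected components: the simple roots {alpha_2, alpha_4, alpha_5} form a chain of 3 nodes with a double edge at one end; the terminal node there is the unique short simple root (B_3), and {alpha_1, alpha_3, alpha_6, alpha_7} form a chain of 4 nodes with a double edge at one end; the terminal node there is the unique short simple root (B_4). A semisimple Lie algebra decomposes uniquely as the direct sum of simple ideals, one per connected component of its Dynkin diagram, so g ≅ B_3 ⊕ B_4 (dimension 21 + 36 = 57).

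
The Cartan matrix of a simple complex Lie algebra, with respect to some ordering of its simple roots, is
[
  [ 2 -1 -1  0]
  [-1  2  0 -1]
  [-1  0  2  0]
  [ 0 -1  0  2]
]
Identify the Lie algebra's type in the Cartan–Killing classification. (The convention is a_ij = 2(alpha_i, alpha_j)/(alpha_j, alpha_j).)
The matrix has rank 4 with 2's on the diagonal. Reading the off-diagonal entries as Dynkin edges (a single edge where a_ij = a_ji = -1; a double or triple edge where a_ij * a_ji = 2 or 3), the diagram is a chain of 4 nodes with single edges (A_4). One simple-root ordering that puts it in standard form is (alpha_4, alpha_2, alpha_1, alpha_3). So the algebra is type A_4, i.e. sl(5).

A_4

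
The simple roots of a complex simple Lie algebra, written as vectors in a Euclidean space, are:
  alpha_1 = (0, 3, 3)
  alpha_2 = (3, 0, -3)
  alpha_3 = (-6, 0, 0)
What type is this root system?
Compute the Cartan integers a_ij = 2(alpha_i, alpha_j)/(alpha_j, alpha_j); the resulting 3x3 Cartan matrix is
[[2, -1, 0], [-1, 2, -1], [0, -2, 2]].
The roots have two lengths (squared-length ratio 2:1); the short ones are alpha_{1,2}. The associated Dynkin diagram is a chain of 3 nodes with a double edge at one end; the terminal node there is the unique long simple root (C_3), so the type is C_3 (the algebra sp(6)).

C3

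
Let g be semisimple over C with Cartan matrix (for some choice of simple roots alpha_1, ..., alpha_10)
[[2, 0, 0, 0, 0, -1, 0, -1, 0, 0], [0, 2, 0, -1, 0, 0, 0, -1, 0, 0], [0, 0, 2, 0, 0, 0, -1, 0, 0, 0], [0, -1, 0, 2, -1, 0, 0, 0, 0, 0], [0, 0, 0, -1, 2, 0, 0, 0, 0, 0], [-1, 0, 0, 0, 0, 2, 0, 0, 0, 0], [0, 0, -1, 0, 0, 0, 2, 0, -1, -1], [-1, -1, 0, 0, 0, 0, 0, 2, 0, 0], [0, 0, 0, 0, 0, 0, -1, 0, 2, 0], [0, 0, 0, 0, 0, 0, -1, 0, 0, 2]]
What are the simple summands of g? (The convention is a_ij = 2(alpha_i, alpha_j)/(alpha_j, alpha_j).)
A_6 ⊕ D_4

The diagram associated to this matrix has two connected components: the simple roots {alpha_1, alpha_2, alpha_4, alpha_5, alpha_6, alpha_8} form a chain of 6 nodes with single edges (A_6), and {alpha_3, alpha_7, alpha_9, alpha_10} form a chain of 2 nodes with a fork of two nodes at one end (D_4). A semisimple Lie algebra decomposes uniquely as the direct sum of simple ideals, one per connected component of its Dynkin diagram, so g ≅ A_6 ⊕ D_4 (dimension 48 + 28 = 76).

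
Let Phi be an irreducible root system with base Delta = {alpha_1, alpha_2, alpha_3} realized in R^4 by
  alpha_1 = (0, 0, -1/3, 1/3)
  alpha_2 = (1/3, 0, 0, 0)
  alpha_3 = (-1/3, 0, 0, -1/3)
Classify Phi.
B_3

Compute the Cartan integers a_ij = 2(alpha_i, alpha_j)/(alpha_j, alpha_j); the resulting 3x3 Cartan matrix is
[[2, 0, -1], [0, 2, -1], [-1, -2, 2]].
The roots have two lengths (squared-length ratio 2:1); the short ones are alpha_{2}. The associated Dynkin diagram is a chain of 3 nodes with a double edge at one end; the terminal node there is the unique short simple root (B_3), so the type is B_3 (the algebra so(7)).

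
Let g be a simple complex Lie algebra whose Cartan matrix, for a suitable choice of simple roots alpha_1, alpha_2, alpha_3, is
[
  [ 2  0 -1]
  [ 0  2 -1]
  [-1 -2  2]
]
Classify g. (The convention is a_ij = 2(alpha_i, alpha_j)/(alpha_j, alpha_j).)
B_3 (so(7))

The matrix has rank 3 with 2's on the diagonal. Reading the off-diagonal entries as Dynkin edges (a single edge where a_ij = a_ji = -1; a double or triple edge where a_ij * a_ji = 2 or 3), the diagram is a chain of 3 nodes with a double edge at one end; the terminal node there is the unique short simple root (B_3). One simple-root ordering that puts it in standard form is (alpha_1, alpha_3, alpha_2). So the algebra is type B_3, i.e. so(7).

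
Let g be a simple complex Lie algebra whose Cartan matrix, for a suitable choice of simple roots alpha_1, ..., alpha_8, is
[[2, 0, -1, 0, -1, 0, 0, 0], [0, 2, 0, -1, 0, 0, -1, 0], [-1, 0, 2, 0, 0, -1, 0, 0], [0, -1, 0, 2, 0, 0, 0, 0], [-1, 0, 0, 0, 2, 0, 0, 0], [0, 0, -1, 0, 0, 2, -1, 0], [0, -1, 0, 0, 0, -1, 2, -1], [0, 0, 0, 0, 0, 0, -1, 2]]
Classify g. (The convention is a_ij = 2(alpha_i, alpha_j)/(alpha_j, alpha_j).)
The matrix has rank 8 with 2's on the diagonal. Reading the off-diagonal entries as Dynkin edges (a single edge where a_ij = a_ji = -1; a double or triple edge where a_ij * a_ji = 2 or 3), the diagram is a chain of 7 nodes with one extra node attached to the third node from one end (E_8). One simple-root ordering that puts it in standard form is (alpha_4, alpha_8, alpha_2, alpha_7, alpha_6, alpha_3, alpha_1, alpha_5). So the algebra is type E_8.

E_8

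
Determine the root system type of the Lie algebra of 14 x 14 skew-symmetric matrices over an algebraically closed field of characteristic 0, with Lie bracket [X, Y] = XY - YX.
D7

This is so(14) with 14 even, which has dimension 14(14-1)/2 = 91 and rank 14/2 = 7. In the classification of classical Lie algebras, the orthogonal algebra so(2n) in an even number of variables has type D_n; here n = 7, so the Dynkin diagram is a chain of 5 nodes with a fork of two nodes at one end (D_7). Hence the type is D_7.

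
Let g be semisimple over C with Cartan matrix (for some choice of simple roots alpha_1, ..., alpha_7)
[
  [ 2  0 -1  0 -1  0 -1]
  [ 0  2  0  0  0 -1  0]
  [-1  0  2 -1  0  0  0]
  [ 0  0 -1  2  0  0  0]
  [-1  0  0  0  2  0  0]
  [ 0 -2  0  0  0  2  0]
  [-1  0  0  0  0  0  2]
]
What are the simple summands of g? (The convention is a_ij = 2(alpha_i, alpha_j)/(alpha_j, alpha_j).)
type B_2 + type D_5

The diagram associated to this matrix has two connected components: the simple roots {alpha_2, alpha_6} form a chain of 2 nodes with a double edge at one end; the terminal node there is the unique short simple root (B_2), and {alpha_1, alpha_3, alpha_4, alpha_5, alpha_7} form a chain of 3 nodes with a fork of two nodes at one end (D_5). A semisimple Lie algebra decomposes uniquely as the direct sum of simple ideals, one per connected component of its Dynkin diagram, so g ≅ B_2 ⊕ D_5 (dimension 10 + 45 = 55).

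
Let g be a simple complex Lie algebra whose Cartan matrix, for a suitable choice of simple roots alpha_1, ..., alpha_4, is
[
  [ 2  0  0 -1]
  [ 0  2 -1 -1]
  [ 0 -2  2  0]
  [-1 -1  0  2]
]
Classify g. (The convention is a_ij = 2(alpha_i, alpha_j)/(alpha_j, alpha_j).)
The matrix has rank 4 with 2's on the diagonal. Reading the off-diagonal entries as Dynkin edges (a single edge where a_ij = a_ji = -1; a double or triple edge where a_ij * a_ji = 2 or 3), the diagram is a chain of 4 nodes with a double edge at one end; the terminal node there is the unique long simple root (C_4). One simple-root ordering that puts it in standard form is (alpha_1, alpha_4, alpha_2, alpha_3). So the algebra is type C_4, i.e. sp(8).

type C_4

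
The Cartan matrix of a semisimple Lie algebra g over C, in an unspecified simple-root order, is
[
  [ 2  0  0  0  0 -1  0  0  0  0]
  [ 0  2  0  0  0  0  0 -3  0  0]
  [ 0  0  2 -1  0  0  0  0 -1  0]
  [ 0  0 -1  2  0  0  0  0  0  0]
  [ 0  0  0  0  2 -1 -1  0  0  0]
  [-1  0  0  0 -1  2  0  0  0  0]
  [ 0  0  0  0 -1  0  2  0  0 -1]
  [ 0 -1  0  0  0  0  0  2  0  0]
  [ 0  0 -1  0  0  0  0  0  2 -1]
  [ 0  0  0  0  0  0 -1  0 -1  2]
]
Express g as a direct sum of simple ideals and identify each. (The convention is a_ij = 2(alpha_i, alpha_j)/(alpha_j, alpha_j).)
The diagram associated to this matrix has two connected components: the simple roots {alpha_1, alpha_3, alpha_4, alpha_5, alpha_6, alpha_7, alpha_9, alpha_10} form a chain of 8 nodes with single edges (A_8), and {alpha_2, alpha_8} form two nodes joined by a triple edge (G_2). A semisimple Lie algebra decomposes uniquely as the direct sum of simple ideals, one per connected component of its Dynkin diagram, so g ≅ A_8 ⊕ G_2 (dimension 80 + 14 = 94).

A_8 (sl(9)) + G_2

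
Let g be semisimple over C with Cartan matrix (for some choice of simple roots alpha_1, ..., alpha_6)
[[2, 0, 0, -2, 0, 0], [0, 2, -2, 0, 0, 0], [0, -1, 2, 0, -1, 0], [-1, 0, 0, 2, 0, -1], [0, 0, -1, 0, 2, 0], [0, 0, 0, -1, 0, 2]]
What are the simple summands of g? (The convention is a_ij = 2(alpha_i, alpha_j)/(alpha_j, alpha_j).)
The diagram associated to this matrix has two connected components: the simple roots {alpha_2, alpha_3, alpha_5} form a chain of 3 nodes with a double edge at one end; the terminal node there is the unique long simple root (C_3), and {alpha_1, alpha_4, alpha_6} form a chain of 3 nodes with a double edge at one end; the terminal node there is the unique long simple root (C_3). A semisimple Lie algebra decomposes uniquely as the direct sum of simple ideals, one per connected component of its Dynkin diagram, so g ≅ C_3 ⊕ C_3 (dimension 21 + 21 = 42).

C3 + C3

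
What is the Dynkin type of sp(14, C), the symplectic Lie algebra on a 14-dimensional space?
C_7 (sp(14))

This is sp(14), which has dimension 14(14+1)/2 = 105 and rank 14/2 = 7. In the classification of classical Lie algebras, the symplectic algebra sp(2n) has type C_n; here n = 7, so the Dynkin diagram is a chain of 7 nodes with a double edge at one end; the terminal node there is the unique long simple root (C_7). Hence the type is C_7.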